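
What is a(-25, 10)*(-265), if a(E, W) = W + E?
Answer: 3975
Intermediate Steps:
a(E, W) = E + W
a(-25, 10)*(-265) = (-25 + 10)*(-265) = -15*(-265) = 3975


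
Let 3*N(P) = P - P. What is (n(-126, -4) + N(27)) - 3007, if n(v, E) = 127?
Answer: -2880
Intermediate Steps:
N(P) = 0 (N(P) = (P - P)/3 = (1/3)*0 = 0)
(n(-126, -4) + N(27)) - 3007 = (127 + 0) - 3007 = 127 - 3007 = -2880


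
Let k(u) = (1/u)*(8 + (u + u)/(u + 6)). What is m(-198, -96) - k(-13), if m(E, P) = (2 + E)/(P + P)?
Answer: 8395/4368 ≈ 1.9219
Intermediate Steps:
m(E, P) = (2 + E)/(2*P) (m(E, P) = (2 + E)/((2*P)) = (2 + E)*(1/(2*P)) = (2 + E)/(2*P))
k(u) = (8 + 2*u/(6 + u))/u (k(u) = (8 + (2*u)/(6 + u))/u = (8 + 2*u/(6 + u))/u)
m(-198, -96) - k(-13) = (½)*(2 - 198)/(-96) - 2*(24 + 5*(-13))/((-13)*(6 - 13)) = (½)*(-1/96)*(-196) - 2*(-1)*(24 - 65)/(13*(-7)) = 49/48 - 2*(-1)*(-1)*(-41)/(13*7) = 49/48 - 1*(-82/91) = 49/48 + 82/91 = 8395/4368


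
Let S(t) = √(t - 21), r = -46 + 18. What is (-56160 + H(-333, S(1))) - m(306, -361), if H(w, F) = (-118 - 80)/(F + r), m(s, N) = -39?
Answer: -3759645/67 + 33*I*√5/67 ≈ -56114.0 + 1.1013*I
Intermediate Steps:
r = -28
S(t) = √(-21 + t)
H(w, F) = -198/(-28 + F) (H(w, F) = (-118 - 80)/(F - 28) = -198/(-28 + F))
(-56160 + H(-333, S(1))) - m(306, -361) = (-56160 - 198/(-28 + √(-21 + 1))) - 1*(-39) = (-56160 - 198/(-28 + √(-20))) + 39 = (-56160 - 198/(-28 + 2*I*√5)) + 39 = -56121 - 198/(-28 + 2*I*√5)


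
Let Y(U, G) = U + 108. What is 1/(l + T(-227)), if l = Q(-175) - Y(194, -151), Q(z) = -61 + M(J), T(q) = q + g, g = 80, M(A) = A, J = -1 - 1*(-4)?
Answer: -1/507 ≈ -0.0019724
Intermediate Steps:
J = 3 (J = -1 + 4 = 3)
Y(U, G) = 108 + U
T(q) = 80 + q (T(q) = q + 80 = 80 + q)
Q(z) = -58 (Q(z) = -61 + 3 = -58)
l = -360 (l = -58 - (108 + 194) = -58 - 1*302 = -58 - 302 = -360)
1/(l + T(-227)) = 1/(-360 + (80 - 227)) = 1/(-360 - 147) = 1/(-507) = -1/507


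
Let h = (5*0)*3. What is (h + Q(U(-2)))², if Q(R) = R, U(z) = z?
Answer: 4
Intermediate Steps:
h = 0 (h = 0*3 = 0)
(h + Q(U(-2)))² = (0 - 2)² = (-2)² = 4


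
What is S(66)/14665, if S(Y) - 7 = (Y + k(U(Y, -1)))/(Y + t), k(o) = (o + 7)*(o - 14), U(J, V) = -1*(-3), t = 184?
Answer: 853/1833125 ≈ 0.00046533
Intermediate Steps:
U(J, V) = 3
k(o) = (-14 + o)*(7 + o) (k(o) = (7 + o)*(-14 + o) = (-14 + o)*(7 + o))
S(Y) = 7 + (-110 + Y)/(184 + Y) (S(Y) = 7 + (Y + (-98 + 3² - 7*3))/(Y + 184) = 7 + (Y + (-98 + 9 - 21))/(184 + Y) = 7 + (Y - 110)/(184 + Y) = 7 + (-110 + Y)/(184 + Y))
S(66)/14665 = (2*(589 + 4*66)/(184 + 66))/14665 = (2*(589 + 264)/250)*(1/14665) = (2*(1/250)*853)*(1/14665) = (853/125)*(1/14665) = 853/1833125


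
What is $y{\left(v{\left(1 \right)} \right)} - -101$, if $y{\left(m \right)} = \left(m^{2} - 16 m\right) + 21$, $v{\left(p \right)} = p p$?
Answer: $107$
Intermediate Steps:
$v{\left(p \right)} = p^{2}$
$y{\left(m \right)} = 21 + m^{2} - 16 m$
$y{\left(v{\left(1 \right)} \right)} - -101 = \left(21 + \left(1^{2}\right)^{2} - 16 \cdot 1^{2}\right) - -101 = \left(21 + 1^{2} - 16\right) + 101 = \left(21 + 1 - 16\right) + 101 = 6 + 101 = 107$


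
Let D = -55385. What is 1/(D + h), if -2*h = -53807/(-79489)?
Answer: -158978/8805050337 ≈ -1.8055e-5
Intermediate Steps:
h = -53807/158978 (h = -(-53807)/(2*(-79489)) = -(-53807)*(-1)/(2*79489) = -½*53807/79489 = -53807/158978 ≈ -0.33846)
1/(D + h) = 1/(-55385 - 53807/158978) = 1/(-8805050337/158978) = -158978/8805050337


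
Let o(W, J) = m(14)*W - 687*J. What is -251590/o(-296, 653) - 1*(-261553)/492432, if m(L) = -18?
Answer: 79944321793/72762244752 ≈ 1.0987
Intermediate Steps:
o(W, J) = -687*J - 18*W (o(W, J) = -18*W - 687*J = -687*J - 18*W)
-251590/o(-296, 653) - 1*(-261553)/492432 = -251590/(-687*653 - 18*(-296)) - 1*(-261553)/492432 = -251590/(-448611 + 5328) + 261553*(1/492432) = -251590/(-443283) + 261553/492432 = -251590*(-1/443283) + 261553/492432 = 251590/443283 + 261553/492432 = 79944321793/72762244752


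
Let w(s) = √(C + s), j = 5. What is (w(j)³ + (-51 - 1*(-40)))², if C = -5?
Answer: 121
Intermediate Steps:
w(s) = √(-5 + s)
(w(j)³ + (-51 - 1*(-40)))² = ((√(-5 + 5))³ + (-51 - 1*(-40)))² = ((√0)³ + (-51 + 40))² = (0³ - 11)² = (0 - 11)² = (-11)² = 121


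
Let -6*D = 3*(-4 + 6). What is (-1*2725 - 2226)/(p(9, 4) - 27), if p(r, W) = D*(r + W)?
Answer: 4951/40 ≈ 123.78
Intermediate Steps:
D = -1 (D = -(-4 + 6)/2 = -2/2 = -⅙*6 = -1)
p(r, W) = -W - r (p(r, W) = -(r + W) = -(W + r) = -W - r)
(-1*2725 - 2226)/(p(9, 4) - 27) = (-1*2725 - 2226)/((-1*4 - 1*9) - 27) = (-2725 - 2226)/((-4 - 9) - 27) = -4951/(-13 - 27) = -4951/(-40) = -4951*(-1/40) = 4951/40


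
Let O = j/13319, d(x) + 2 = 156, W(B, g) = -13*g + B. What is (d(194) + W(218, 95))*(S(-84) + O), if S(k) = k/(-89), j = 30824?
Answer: -3333019916/1185391 ≈ -2811.7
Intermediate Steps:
W(B, g) = B - 13*g
d(x) = 154 (d(x) = -2 + 156 = 154)
S(k) = -k/89 (S(k) = k*(-1/89) = -k/89)
O = 30824/13319 ≈ 2.3143
(d(194) + W(218, 95))*(S(-84) + O) = (154 + (218 - 13*95))*(-1/89*(-84) + 30824/13319) = (154 + (218 - 1235))*(84/89 + 30824/13319) = (154 - 1017)*(3862132/1185391) = -863*3862132/1185391 = -3333019916/1185391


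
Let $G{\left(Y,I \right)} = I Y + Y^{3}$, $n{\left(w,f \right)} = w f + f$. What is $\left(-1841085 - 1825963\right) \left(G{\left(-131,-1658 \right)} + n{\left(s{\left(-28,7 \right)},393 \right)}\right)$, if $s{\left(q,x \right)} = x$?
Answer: $7435852914952$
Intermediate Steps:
$n{\left(w,f \right)} = f + f w$ ($n{\left(w,f \right)} = f w + f = f + f w$)
$G{\left(Y,I \right)} = Y^{3} + I Y$
$\left(-1841085 - 1825963\right) \left(G{\left(-131,-1658 \right)} + n{\left(s{\left(-28,7 \right)},393 \right)}\right) = \left(-1841085 - 1825963\right) \left(- 131 \left(-1658 + \left(-131\right)^{2}\right) + 393 \left(1 + 7\right)\right) = - 3667048 \left(- 131 \left(-1658 + 17161\right) + 393 \cdot 8\right) = - 3667048 \left(\left(-131\right) 15503 + 3144\right) = - 3667048 \left(-2030893 + 3144\right) = \left(-3667048\right) \left(-2027749\right) = 7435852914952$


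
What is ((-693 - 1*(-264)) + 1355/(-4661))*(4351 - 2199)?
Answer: -4305988448/4661 ≈ -9.2383e+5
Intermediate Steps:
((-693 - 1*(-264)) + 1355/(-4661))*(4351 - 2199) = ((-693 + 264) + 1355*(-1/4661))*2152 = (-429 - 1355/4661)*2152 = -2000924/4661*2152 = -4305988448/4661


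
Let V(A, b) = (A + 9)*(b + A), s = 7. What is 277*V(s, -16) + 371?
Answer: -39517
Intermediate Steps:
V(A, b) = (9 + A)*(A + b)
277*V(s, -16) + 371 = 277*(7² + 9*7 + 9*(-16) + 7*(-16)) + 371 = 277*(49 + 63 - 144 - 112) + 371 = 277*(-144) + 371 = -39888 + 371 = -39517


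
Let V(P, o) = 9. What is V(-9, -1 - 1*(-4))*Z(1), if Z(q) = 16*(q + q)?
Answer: 288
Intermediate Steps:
Z(q) = 32*q (Z(q) = 16*(2*q) = 32*q)
V(-9, -1 - 1*(-4))*Z(1) = 9*(32*1) = 9*32 = 288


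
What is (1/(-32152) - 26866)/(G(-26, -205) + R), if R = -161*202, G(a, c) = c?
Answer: 863795633/1052238504 ≈ 0.82091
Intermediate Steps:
R = -32522
(1/(-32152) - 26866)/(G(-26, -205) + R) = (1/(-32152) - 26866)/(-205 - 32522) = (-1/32152 - 26866)/(-32727) = -863795633/32152*(-1/32727) = 863795633/1052238504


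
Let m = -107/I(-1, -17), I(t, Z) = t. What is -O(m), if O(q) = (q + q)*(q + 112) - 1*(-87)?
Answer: -46953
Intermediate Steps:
m = 107 (m = -107/(-1) = -107*(-1) = 107)
O(q) = 87 + 2*q*(112 + q) (O(q) = (2*q)*(112 + q) + 87 = 2*q*(112 + q) + 87 = 87 + 2*q*(112 + q))
-O(m) = -(87 + 2*107**2 + 224*107) = -(87 + 2*11449 + 23968) = -(87 + 22898 + 23968) = -1*46953 = -46953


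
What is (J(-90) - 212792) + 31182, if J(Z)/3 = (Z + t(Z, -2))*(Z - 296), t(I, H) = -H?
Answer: -79706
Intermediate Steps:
J(Z) = 3*(-296 + Z)*(2 + Z) (J(Z) = 3*((Z - 1*(-2))*(Z - 296)) = 3*((Z + 2)*(-296 + Z)) = 3*((2 + Z)*(-296 + Z)) = 3*((-296 + Z)*(2 + Z)) = 3*(-296 + Z)*(2 + Z))
(J(-90) - 212792) + 31182 = ((-1776 - 882*(-90) + 3*(-90)**2) - 212792) + 31182 = ((-1776 + 79380 + 3*8100) - 212792) + 31182 = ((-1776 + 79380 + 24300) - 212792) + 31182 = (101904 - 212792) + 31182 = -110888 + 31182 = -79706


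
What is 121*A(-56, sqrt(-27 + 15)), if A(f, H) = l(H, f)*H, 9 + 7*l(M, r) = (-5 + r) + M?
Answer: -1452/7 - 2420*I*sqrt(3) ≈ -207.43 - 4191.6*I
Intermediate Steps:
l(M, r) = -2 + M/7 + r/7 (l(M, r) = -9/7 + ((-5 + r) + M)/7 = -9/7 + (-5 + M + r)/7 = -9/7 + (-5/7 + M/7 + r/7) = -2 + M/7 + r/7)
A(f, H) = H*(-2 + H/7 + f/7) (A(f, H) = (-2 + H/7 + f/7)*H = H*(-2 + H/7 + f/7))
121*A(-56, sqrt(-27 + 15)) = 121*(sqrt(-27 + 15)*(-14 + sqrt(-27 + 15) - 56)/7) = 121*(sqrt(-12)*(-14 + sqrt(-12) - 56)/7) = 121*((2*I*sqrt(3))*(-14 + 2*I*sqrt(3) - 56)/7) = 121*((2*I*sqrt(3))*(-70 + 2*I*sqrt(3))/7) = 121*(2*I*sqrt(3)*(-70 + 2*I*sqrt(3))/7) = 242*I*sqrt(3)*(-70 + 2*I*sqrt(3))/7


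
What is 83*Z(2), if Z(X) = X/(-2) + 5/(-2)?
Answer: -581/2 ≈ -290.50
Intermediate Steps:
Z(X) = -5/2 - X/2 (Z(X) = X*(-½) + 5*(-½) = -X/2 - 5/2 = -5/2 - X/2)
83*Z(2) = 83*(-5/2 - ½*2) = 83*(-5/2 - 1) = 83*(-7/2) = -581/2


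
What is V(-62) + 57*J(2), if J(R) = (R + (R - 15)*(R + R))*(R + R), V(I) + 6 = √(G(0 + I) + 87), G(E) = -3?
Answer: -11406 + 2*√21 ≈ -11397.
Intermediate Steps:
V(I) = -6 + 2*√21 (V(I) = -6 + √(-3 + 87) = -6 + √84 = -6 + 2*√21)
J(R) = 2*R*(R + 2*R*(-15 + R)) (J(R) = (R + (-15 + R)*(2*R))*(2*R) = (R + 2*R*(-15 + R))*(2*R) = 2*R*(R + 2*R*(-15 + R)))
V(-62) + 57*J(2) = (-6 + 2*√21) + 57*(2²*(-58 + 4*2)) = (-6 + 2*√21) + 57*(4*(-58 + 8)) = (-6 + 2*√21) + 57*(4*(-50)) = (-6 + 2*√21) + 57*(-200) = (-6 + 2*√21) - 11400 = -11406 + 2*√21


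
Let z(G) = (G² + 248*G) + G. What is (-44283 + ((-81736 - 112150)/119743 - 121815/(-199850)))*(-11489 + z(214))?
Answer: -18565242249421805113/4786127710 ≈ -3.8790e+9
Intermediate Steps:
z(G) = G² + 249*G
(-44283 + ((-81736 - 112150)/119743 - 121815/(-199850)))*(-11489 + z(214)) = (-44283 + ((-81736 - 112150)/119743 - 121815/(-199850)))*(-11489 + 214*(249 + 214)) = (-44283 + (-193886*1/119743 - 121815*(-1/199850)))*(-11489 + 214*463) = (-44283 + (-193886/119743 + 24363/39970))*(-11489 + 99082) = (-44283 - 4832324711/4786127710)*87593 = -211948925706641/4786127710*87593 = -18565242249421805113/4786127710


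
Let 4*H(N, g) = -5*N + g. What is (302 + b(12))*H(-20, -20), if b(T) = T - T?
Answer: 6040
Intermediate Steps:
H(N, g) = -5*N/4 + g/4 (H(N, g) = (-5*N + g)/4 = (g - 5*N)/4 = -5*N/4 + g/4)
b(T) = 0
(302 + b(12))*H(-20, -20) = (302 + 0)*(-5/4*(-20) + (¼)*(-20)) = 302*(25 - 5) = 302*20 = 6040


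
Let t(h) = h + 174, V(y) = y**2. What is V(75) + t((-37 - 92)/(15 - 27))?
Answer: 23239/4 ≈ 5809.8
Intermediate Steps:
t(h) = 174 + h
V(75) + t((-37 - 92)/(15 - 27)) = 75**2 + (174 + (-37 - 92)/(15 - 27)) = 5625 + (174 - 129/(-12)) = 5625 + (174 - 129*(-1/12)) = 5625 + (174 + 43/4) = 5625 + 739/4 = 23239/4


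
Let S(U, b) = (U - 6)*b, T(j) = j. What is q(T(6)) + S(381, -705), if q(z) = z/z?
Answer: -264374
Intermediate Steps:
q(z) = 1
S(U, b) = b*(-6 + U) (S(U, b) = (-6 + U)*b = b*(-6 + U))
q(T(6)) + S(381, -705) = 1 - 705*(-6 + 381) = 1 - 705*375 = 1 - 264375 = -264374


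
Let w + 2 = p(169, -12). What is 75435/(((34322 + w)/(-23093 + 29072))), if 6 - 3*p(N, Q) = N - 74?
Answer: 1353077595/102871 ≈ 13153.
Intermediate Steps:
p(N, Q) = 80/3 - N/3 (p(N, Q) = 2 - (N - 74)/3 = 2 - (-74 + N)/3 = 2 + (74/3 - N/3) = 80/3 - N/3)
w = -95/3 (w = -2 + (80/3 - ⅓*169) = -2 + (80/3 - 169/3) = -2 - 89/3 = -95/3 ≈ -31.667)
75435/(((34322 + w)/(-23093 + 29072))) = 75435/(((34322 - 95/3)/(-23093 + 29072))) = 75435/(((102871/3)/5979)) = 75435/(((102871/3)*(1/5979))) = 75435/(102871/17937) = 75435*(17937/102871) = 1353077595/102871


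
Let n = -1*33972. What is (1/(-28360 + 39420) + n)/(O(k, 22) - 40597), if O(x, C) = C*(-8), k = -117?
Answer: 375730319/450949380 ≈ 0.83320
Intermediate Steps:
O(x, C) = -8*C
n = -33972
(1/(-28360 + 39420) + n)/(O(k, 22) - 40597) = (1/(-28360 + 39420) - 33972)/(-8*22 - 40597) = (1/11060 - 33972)/(-176 - 40597) = (1/11060 - 33972)/(-40773) = -375730319/11060*(-1/40773) = 375730319/450949380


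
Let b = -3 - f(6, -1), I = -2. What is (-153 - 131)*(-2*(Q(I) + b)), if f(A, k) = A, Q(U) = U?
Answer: -6248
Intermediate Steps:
b = -9 (b = -3 - 1*6 = -3 - 6 = -9)
(-153 - 131)*(-2*(Q(I) + b)) = (-153 - 131)*(-2*(-2 - 9)) = -(-568)*(-11) = -284*22 = -6248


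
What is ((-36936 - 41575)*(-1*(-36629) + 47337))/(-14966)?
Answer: 3296127313/7483 ≈ 4.4048e+5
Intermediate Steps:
((-36936 - 41575)*(-1*(-36629) + 47337))/(-14966) = -78511*(36629 + 47337)*(-1/14966) = -78511*83966*(-1/14966) = -6592254626*(-1/14966) = 3296127313/7483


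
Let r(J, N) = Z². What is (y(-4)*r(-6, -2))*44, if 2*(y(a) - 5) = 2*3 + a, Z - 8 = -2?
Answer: 9504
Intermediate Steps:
Z = 6 (Z = 8 - 2 = 6)
r(J, N) = 36 (r(J, N) = 6² = 36)
y(a) = 8 + a/2 (y(a) = 5 + (2*3 + a)/2 = 5 + (6 + a)/2 = 5 + (3 + a/2) = 8 + a/2)
(y(-4)*r(-6, -2))*44 = ((8 + (½)*(-4))*36)*44 = ((8 - 2)*36)*44 = (6*36)*44 = 216*44 = 9504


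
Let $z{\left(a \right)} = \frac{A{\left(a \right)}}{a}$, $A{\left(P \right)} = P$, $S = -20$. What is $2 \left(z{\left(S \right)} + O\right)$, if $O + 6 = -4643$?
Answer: $-9296$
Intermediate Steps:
$z{\left(a \right)} = 1$ ($z{\left(a \right)} = \frac{a}{a} = 1$)
$O = -4649$ ($O = -6 - 4643 = -4649$)
$2 \left(z{\left(S \right)} + O\right) = 2 \left(1 - 4649\right) = 2 \left(-4648\right) = -9296$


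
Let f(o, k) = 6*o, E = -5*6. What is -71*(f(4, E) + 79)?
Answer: -7313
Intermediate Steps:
E = -30
-71*(f(4, E) + 79) = -71*(6*4 + 79) = -71*(24 + 79) = -71*103 = -7313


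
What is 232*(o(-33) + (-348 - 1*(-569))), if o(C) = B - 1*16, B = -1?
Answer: 47328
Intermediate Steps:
o(C) = -17 (o(C) = -1 - 1*16 = -1 - 16 = -17)
232*(o(-33) + (-348 - 1*(-569))) = 232*(-17 + (-348 - 1*(-569))) = 232*(-17 + (-348 + 569)) = 232*(-17 + 221) = 232*204 = 47328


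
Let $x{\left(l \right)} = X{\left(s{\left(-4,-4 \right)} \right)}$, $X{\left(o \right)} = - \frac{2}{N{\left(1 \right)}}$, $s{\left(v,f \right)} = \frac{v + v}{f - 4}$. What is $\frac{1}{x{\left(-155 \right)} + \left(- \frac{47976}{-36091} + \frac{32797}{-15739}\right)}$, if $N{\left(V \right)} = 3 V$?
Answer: $- \frac{1704108747}{2421819287} \approx -0.70365$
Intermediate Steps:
$s{\left(v,f \right)} = \frac{2 v}{-4 + f}$
$X{\left(o \right)} = - \frac{2}{3}$ ($X{\left(o \right)} = - \frac{2}{3 \cdot 1} = - \frac{2}{3}$)
$x{\left(l \right)} = - \frac{2}{3}$
$\frac{1}{x{\left(-155 \right)} + \left(- \frac{47976}{-36091} + \frac{32797}{-15739}\right)} = \frac{1}{- \frac{2}{3} + \left(- \frac{47976}{-36091} + \frac{32797}{-15739}\right)} = \frac{1}{- \frac{2}{3} + \left(\left(-47976\right) \left(- \frac{1}{36091}\right) + 32797 \left(- \frac{1}{15739}\right)\right)} = \frac{1}{- \frac{2}{3} + \left(\frac{47976}{36091} - \frac{32797}{15739}\right)} = \frac{1}{- \frac{2}{3} - \frac{428582263}{568036249}} = \frac{1}{- \frac{2421819287}{1704108747}} = - \frac{1704108747}{2421819287}$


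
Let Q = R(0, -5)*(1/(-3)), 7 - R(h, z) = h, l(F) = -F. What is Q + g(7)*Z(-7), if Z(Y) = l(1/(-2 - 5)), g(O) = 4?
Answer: -37/21 ≈ -1.7619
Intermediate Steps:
R(h, z) = 7 - h
Z(Y) = 1/7 (Z(Y) = -1/(-2 - 5) = -1/(-7) = -1*(-1/7) = 1/7)
Q = -7/3 (Q = (7 - 1*0)*(1/(-3)) = (7 + 0)*(1*(-1/3)) = 7*(-1/3) = -7/3 ≈ -2.3333)
Q + g(7)*Z(-7) = -7/3 + 4*(1/7) = -7/3 + 4/7 = -37/21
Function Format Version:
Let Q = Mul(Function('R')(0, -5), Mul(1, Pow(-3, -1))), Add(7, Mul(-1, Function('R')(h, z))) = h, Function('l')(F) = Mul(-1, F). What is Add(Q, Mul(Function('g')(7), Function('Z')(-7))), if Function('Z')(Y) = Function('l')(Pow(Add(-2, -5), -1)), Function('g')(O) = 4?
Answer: Rational(-37, 21) ≈ -1.7619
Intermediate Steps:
Function('R')(h, z) = Add(7, Mul(-1, h))
Function('Z')(Y) = Rational(1, 7) (Function('Z')(Y) = Mul(-1, Pow(Add(-2, -5), -1)) = Mul(-1, Pow(-7, -1)) = Mul(-1, Rational(-1, 7)) = Rational(1, 7))
Q = Rational(-7, 3) (Q = Mul(Add(7, Mul(-1, 0)), Mul(1, Pow(-3, -1))) = Mul(Add(7, 0), Mul(1, Rational(-1, 3))) = Mul(7, Rational(-1, 3)) = Rational(-7, 3) ≈ -2.3333)
Add(Q, Mul(Function('g')(7), Function('Z')(-7))) = Add(Rational(-7, 3), Mul(4, Rational(1, 7))) = Add(Rational(-7, 3), Rational(4, 7)) = Rational(-37, 21)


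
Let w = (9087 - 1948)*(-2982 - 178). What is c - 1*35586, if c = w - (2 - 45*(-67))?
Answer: -22597843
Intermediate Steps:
w = -22559240 (w = 7139*(-3160) = -22559240)
c = -22562257 (c = -22559240 - (2 - 45*(-67)) = -22559240 - (2 + 3015) = -22559240 - 1*3017 = -22559240 - 3017 = -22562257)
c - 1*35586 = -22562257 - 1*35586 = -22562257 - 35586 = -22597843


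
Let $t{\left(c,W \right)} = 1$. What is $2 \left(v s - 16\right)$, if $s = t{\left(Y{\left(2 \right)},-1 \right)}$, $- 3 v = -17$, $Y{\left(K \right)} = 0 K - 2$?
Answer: $- \frac{62}{3} \approx -20.667$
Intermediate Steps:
$Y{\left(K \right)} = -2$ ($Y{\left(K \right)} = 0 - 2 = -2$)
$v = \frac{17}{3}$ ($v = \left(- \frac{1}{3}\right) \left(-17\right) = \frac{17}{3} \approx 5.6667$)
$s = 1$
$2 \left(v s - 16\right) = 2 \left(\frac{17}{3} \cdot 1 - 16\right) = 2 \left(\frac{17}{3} - 16\right) = 2 \left(- \frac{31}{3}\right) = - \frac{62}{3}$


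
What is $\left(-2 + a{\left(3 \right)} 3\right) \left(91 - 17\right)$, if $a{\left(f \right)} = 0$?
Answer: $-148$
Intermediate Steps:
$\left(-2 + a{\left(3 \right)} 3\right) \left(91 - 17\right) = \left(-2 + 0 \cdot 3\right) \left(91 - 17\right) = \left(-2 + 0\right) 74 = \left(-2\right) 74 = -148$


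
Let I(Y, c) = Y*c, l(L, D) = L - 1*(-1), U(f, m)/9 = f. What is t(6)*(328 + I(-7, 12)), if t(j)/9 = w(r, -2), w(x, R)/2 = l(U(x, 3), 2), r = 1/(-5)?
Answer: -17568/5 ≈ -3513.6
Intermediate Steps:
U(f, m) = 9*f
l(L, D) = 1 + L (l(L, D) = L + 1 = 1 + L)
r = -⅕ ≈ -0.20000
w(x, R) = 2 + 18*x (w(x, R) = 2*(1 + 9*x) = 2 + 18*x)
t(j) = -72/5 (t(j) = 9*(2 + 18*(-⅕)) = 9*(2 - 18/5) = 9*(-8/5) = -72/5)
t(6)*(328 + I(-7, 12)) = -72*(328 - 7*12)/5 = -72*(328 - 84)/5 = -72/5*244 = -17568/5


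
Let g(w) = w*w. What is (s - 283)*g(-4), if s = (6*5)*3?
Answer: -3088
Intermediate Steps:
g(w) = w**2
s = 90 (s = 30*3 = 90)
(s - 283)*g(-4) = (90 - 283)*(-4)**2 = -193*16 = -3088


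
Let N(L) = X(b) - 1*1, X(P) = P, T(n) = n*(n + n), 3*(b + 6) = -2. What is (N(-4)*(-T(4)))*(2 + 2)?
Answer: 2944/3 ≈ 981.33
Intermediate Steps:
b = -20/3 (b = -6 + (⅓)*(-2) = -6 - ⅔ = -20/3 ≈ -6.6667)
T(n) = 2*n² (T(n) = n*(2*n) = 2*n²)
N(L) = -23/3 (N(L) = -20/3 - 1*1 = -20/3 - 1 = -23/3)
(N(-4)*(-T(4)))*(2 + 2) = (-(-23)*2*4²/3)*(2 + 2) = -(-23)*2*16/3*4 = -(-23)*32/3*4 = -23/3*(-32)*4 = (736/3)*4 = 2944/3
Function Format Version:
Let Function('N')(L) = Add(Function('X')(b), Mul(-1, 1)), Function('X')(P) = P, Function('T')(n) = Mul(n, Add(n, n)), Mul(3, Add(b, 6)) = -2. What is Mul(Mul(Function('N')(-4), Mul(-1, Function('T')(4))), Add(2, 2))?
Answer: Rational(2944, 3) ≈ 981.33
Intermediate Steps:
b = Rational(-20, 3) (b = Add(-6, Mul(Rational(1, 3), -2)) = Add(-6, Rational(-2, 3)) = Rational(-20, 3) ≈ -6.6667)
Function('T')(n) = Mul(2, Pow(n, 2)) (Function('T')(n) = Mul(n, Mul(2, n)) = Mul(2, Pow(n, 2)))
Function('N')(L) = Rational(-23, 3) (Function('N')(L) = Add(Rational(-20, 3), Mul(-1, 1)) = Add(Rational(-20, 3), -1) = Rational(-23, 3))
Mul(Mul(Function('N')(-4), Mul(-1, Function('T')(4))), Add(2, 2)) = Mul(Mul(Rational(-23, 3), Mul(-1, Mul(2, Pow(4, 2)))), Add(2, 2)) = Mul(Mul(Rational(-23, 3), Mul(-1, Mul(2, 16))), 4) = Mul(Mul(Rational(-23, 3), Mul(-1, 32)), 4) = Mul(Mul(Rational(-23, 3), -32), 4) = Mul(Rational(736, 3), 4) = Rational(2944, 3)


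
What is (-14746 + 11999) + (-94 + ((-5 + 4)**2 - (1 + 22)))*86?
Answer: -12723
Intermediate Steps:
(-14746 + 11999) + (-94 + ((-5 + 4)**2 - (1 + 22)))*86 = -2747 + (-94 + ((-1)**2 - 1*23))*86 = -2747 + (-94 + (1 - 23))*86 = -2747 + (-94 - 22)*86 = -2747 - 116*86 = -2747 - 9976 = -12723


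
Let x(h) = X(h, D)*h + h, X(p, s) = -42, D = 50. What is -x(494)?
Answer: 20254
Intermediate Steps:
x(h) = -41*h (x(h) = -42*h + h = -41*h)
-x(494) = -(-41)*494 = -1*(-20254) = 20254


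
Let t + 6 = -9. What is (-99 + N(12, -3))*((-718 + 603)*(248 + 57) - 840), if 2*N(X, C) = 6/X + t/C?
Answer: 13827275/4 ≈ 3.4568e+6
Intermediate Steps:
t = -15 (t = -6 - 9 = -15)
N(X, C) = 3/X - 15/(2*C) (N(X, C) = (6/X - 15/C)/2 = (-15/C + 6/X)/2 = 3/X - 15/(2*C))
(-99 + N(12, -3))*((-718 + 603)*(248 + 57) - 840) = (-99 + (3/12 - 15/2/(-3)))*((-718 + 603)*(248 + 57) - 840) = (-99 + (3*(1/12) - 15/2*(-1/3)))*(-115*305 - 840) = (-99 + (1/4 + 5/2))*(-35075 - 840) = (-99 + 11/4)*(-35915) = -385/4*(-35915) = 13827275/4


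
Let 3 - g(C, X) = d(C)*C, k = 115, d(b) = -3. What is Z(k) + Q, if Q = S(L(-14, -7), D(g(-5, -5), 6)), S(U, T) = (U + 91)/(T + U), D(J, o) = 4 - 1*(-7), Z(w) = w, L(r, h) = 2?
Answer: 1588/13 ≈ 122.15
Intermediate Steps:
g(C, X) = 3 + 3*C (g(C, X) = 3 - (-3)*C = 3 + 3*C)
D(J, o) = 11 (D(J, o) = 4 + 7 = 11)
S(U, T) = (91 + U)/(T + U)
Q = 93/13 (Q = (91 + 2)/(11 + 2) = 93/13 ≈ 7.1538)
Z(k) + Q = 115 + 93/13 = 1588/13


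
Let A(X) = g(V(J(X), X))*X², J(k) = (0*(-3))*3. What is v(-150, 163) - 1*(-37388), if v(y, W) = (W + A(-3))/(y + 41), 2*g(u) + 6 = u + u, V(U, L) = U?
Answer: 4075156/109 ≈ 37387.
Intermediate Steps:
J(k) = 0 (J(k) = 0*3 = 0)
g(u) = -3 + u (g(u) = -3 + (u + u)/2 = -3 + (2*u)/2 = -3 + u)
A(X) = -3*X² (A(X) = (-3 + 0)*X² = -3*X²)
v(y, W) = (-27 + W)/(41 + y) (v(y, W) = (W - 3*(-3)²)/(y + 41) = (W - 3*9)/(41 + y) = (W - 27)/(41 + y) = (-27 + W)/(41 + y))
v(-150, 163) - 1*(-37388) = (-27 + 163)/(41 - 150) - 1*(-37388) = 136/(-109) + 37388 = -1/109*136 + 37388 = -136/109 + 37388 = 4075156/109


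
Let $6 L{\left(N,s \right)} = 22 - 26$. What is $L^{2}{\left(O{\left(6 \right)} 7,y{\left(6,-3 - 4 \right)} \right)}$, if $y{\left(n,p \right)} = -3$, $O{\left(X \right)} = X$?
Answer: $\frac{4}{9} \approx 0.44444$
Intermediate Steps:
$L{\left(N,s \right)} = - \frac{2}{3}$ ($L{\left(N,s \right)} = \frac{22 - 26}{6} = \frac{1}{6} \left(-4\right) = - \frac{2}{3}$)
$L^{2}{\left(O{\left(6 \right)} 7,y{\left(6,-3 - 4 \right)} \right)} = \left(- \frac{2}{3}\right)^{2} = \frac{4}{9}$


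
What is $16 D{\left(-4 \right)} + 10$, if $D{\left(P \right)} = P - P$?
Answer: $10$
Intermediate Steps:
$D{\left(P \right)} = 0$
$16 D{\left(-4 \right)} + 10 = 16 \cdot 0 + 10 = 0 + 10 = 10$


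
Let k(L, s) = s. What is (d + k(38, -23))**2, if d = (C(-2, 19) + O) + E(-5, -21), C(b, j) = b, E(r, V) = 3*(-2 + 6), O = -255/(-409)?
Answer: 25623844/167281 ≈ 153.18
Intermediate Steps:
O = 255/409 (O = -255*(-1/409) = 255/409 ≈ 0.62347)
E(r, V) = 12 (E(r, V) = 3*4 = 12)
d = 4345/409 (d = (-2 + 255/409) + 12 = -563/409 + 12 = 4345/409 ≈ 10.623)
(d + k(38, -23))**2 = (4345/409 - 23)**2 = (-5062/409)**2 = 25623844/167281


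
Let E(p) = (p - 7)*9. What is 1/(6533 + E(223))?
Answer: 1/8477 ≈ 0.00011797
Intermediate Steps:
E(p) = -63 + 9*p (E(p) = (-7 + p)*9 = -63 + 9*p)
1/(6533 + E(223)) = 1/(6533 + (-63 + 9*223)) = 1/(6533 + (-63 + 2007)) = 1/(6533 + 1944) = 1/8477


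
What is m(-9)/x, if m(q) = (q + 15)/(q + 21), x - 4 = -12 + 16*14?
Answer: 1/432 ≈ 0.0023148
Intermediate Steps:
x = 216 (x = 4 + (-12 + 16*14) = 4 + (-12 + 224) = 4 + 212 = 216)
m(q) = (15 + q)/(21 + q)
m(-9)/x = ((15 - 9)/(21 - 9))/216 = (6/12)*(1/216) = ((1/12)*6)*(1/216) = (½)*(1/216) = 1/432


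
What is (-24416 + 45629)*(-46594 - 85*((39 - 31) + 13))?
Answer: -1026263727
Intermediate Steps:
(-24416 + 45629)*(-46594 - 85*((39 - 31) + 13)) = 21213*(-46594 - 85*(8 + 13)) = 21213*(-46594 - 85*21) = 21213*(-46594 - 1785) = 21213*(-48379) = -1026263727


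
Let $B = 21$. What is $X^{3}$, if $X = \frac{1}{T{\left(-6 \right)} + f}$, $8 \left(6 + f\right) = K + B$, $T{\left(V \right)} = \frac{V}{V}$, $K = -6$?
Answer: $- \frac{512}{15625} \approx -0.032768$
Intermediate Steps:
$T{\left(V \right)} = 1$
$f = - \frac{33}{8}$ ($f = -6 + \frac{-6 + 21}{8} = -6 + \frac{1}{8} \cdot 15 = -6 + \frac{15}{8} = - \frac{33}{8} \approx -4.125$)
$X = - \frac{8}{25}$ ($X = \frac{1}{1 - \frac{33}{8}} = \frac{1}{- \frac{25}{8}} = - \frac{8}{25} \approx -0.32$)
$X^{3} = \left(- \frac{8}{25}\right)^{3} = - \frac{512}{15625}$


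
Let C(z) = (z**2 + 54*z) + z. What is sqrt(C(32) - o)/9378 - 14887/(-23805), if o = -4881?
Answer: 14887/23805 + sqrt(7665)/9378 ≈ 0.63471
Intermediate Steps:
C(z) = z**2 + 55*z
sqrt(C(32) - o)/9378 - 14887/(-23805) = sqrt(32*(55 + 32) - 1*(-4881))/9378 - 14887/(-23805) = sqrt(32*87 + 4881)*(1/9378) - 14887*(-1/23805) = sqrt(2784 + 4881)*(1/9378) + 14887/23805 = sqrt(7665)*(1/9378) + 14887/23805 = sqrt(7665)/9378 + 14887/23805 = 14887/23805 + sqrt(7665)/9378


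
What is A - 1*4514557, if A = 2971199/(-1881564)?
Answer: -8494430898347/1881564 ≈ -4.5146e+6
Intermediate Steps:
A = -2971199/1881564 (A = 2971199*(-1/1881564) = -2971199/1881564 ≈ -1.5791)
A - 1*4514557 = -2971199/1881564 - 1*4514557 = -2971199/1881564 - 4514557 = -8494430898347/1881564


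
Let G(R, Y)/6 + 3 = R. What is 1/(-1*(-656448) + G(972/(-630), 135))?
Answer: 35/22974726 ≈ 1.5234e-6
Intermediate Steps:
G(R, Y) = -18 + 6*R
1/(-1*(-656448) + G(972/(-630), 135)) = 1/(-1*(-656448) + (-18 + 6*(972/(-630)))) = 1/(656448 + (-18 + 6*(972*(-1/630)))) = 1/(656448 + (-18 + 6*(-54/35))) = 1/(656448 + (-18 - 324/35)) = 1/(656448 - 954/35) = 1/(22974726/35) = 35/22974726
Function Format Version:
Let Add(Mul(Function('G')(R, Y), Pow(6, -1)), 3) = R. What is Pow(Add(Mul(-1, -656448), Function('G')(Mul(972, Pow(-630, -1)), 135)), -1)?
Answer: Rational(35, 22974726) ≈ 1.5234e-6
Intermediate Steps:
Function('G')(R, Y) = Add(-18, Mul(6, R))
Pow(Add(Mul(-1, -656448), Function('G')(Mul(972, Pow(-630, -1)), 135)), -1) = Pow(Add(Mul(-1, -656448), Add(-18, Mul(6, Mul(972, Pow(-630, -1))))), -1) = Pow(Add(656448, Add(-18, Mul(6, Mul(972, Rational(-1, 630))))), -1) = Pow(Add(656448, Add(-18, Mul(6, Rational(-54, 35)))), -1) = Pow(Add(656448, Add(-18, Rational(-324, 35))), -1) = Pow(Add(656448, Rational(-954, 35)), -1) = Pow(Rational(22974726, 35), -1) = Rational(35, 22974726)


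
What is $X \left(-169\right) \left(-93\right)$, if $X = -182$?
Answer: $-2860494$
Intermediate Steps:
$X \left(-169\right) \left(-93\right) = \left(-182\right) \left(-169\right) \left(-93\right) = 30758 \left(-93\right) = -2860494$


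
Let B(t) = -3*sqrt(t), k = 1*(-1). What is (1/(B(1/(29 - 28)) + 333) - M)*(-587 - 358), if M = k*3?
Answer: -62433/22 ≈ -2837.9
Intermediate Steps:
k = -1
M = -3 (M = -1*3 = -3)
(1/(B(1/(29 - 28)) + 333) - M)*(-587 - 358) = (1/(-3/sqrt(29 - 28) + 333) - 1*(-3))*(-587 - 358) = (1/(-3*sqrt(1/1) + 333) + 3)*(-945) = (1/(-3*sqrt(1) + 333) + 3)*(-945) = (1/(-3*1 + 333) + 3)*(-945) = (1/(-3 + 333) + 3)*(-945) = (1/330 + 3)*(-945) = (991/330)*(-945) = -62433/22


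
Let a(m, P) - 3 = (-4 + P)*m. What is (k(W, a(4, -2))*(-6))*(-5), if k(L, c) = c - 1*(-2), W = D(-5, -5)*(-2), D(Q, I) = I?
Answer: -570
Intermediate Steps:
W = 10 (W = -5*(-2) = 10)
a(m, P) = 3 + m*(-4 + P) (a(m, P) = 3 + (-4 + P)*m = 3 + m*(-4 + P))
k(L, c) = 2 + c (k(L, c) = c + 2 = 2 + c)
(k(W, a(4, -2))*(-6))*(-5) = ((2 + (3 - 4*4 - 2*4))*(-6))*(-5) = ((2 + (3 - 16 - 8))*(-6))*(-5) = ((2 - 21)*(-6))*(-5) = -19*(-6)*(-5) = 114*(-5) = -570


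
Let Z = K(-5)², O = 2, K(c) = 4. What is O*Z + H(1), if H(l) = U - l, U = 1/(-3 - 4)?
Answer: 216/7 ≈ 30.857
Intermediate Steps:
U = -⅐ (U = 1/(-7) = -⅐ ≈ -0.14286)
Z = 16 (Z = 4² = 16)
H(l) = -⅐ - l
O*Z + H(1) = 2*16 + (-⅐ - 1*1) = 32 + (-⅐ - 1) = 32 - 8/7 = 216/7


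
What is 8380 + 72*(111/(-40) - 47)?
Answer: 23981/5 ≈ 4796.2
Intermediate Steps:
8380 + 72*(111/(-40) - 47) = 8380 + 72*(111*(-1/40) - 47) = 8380 + 72*(-111/40 - 47) = 8380 + 72*(-1991/40) = 8380 - 17919/5 = 23981/5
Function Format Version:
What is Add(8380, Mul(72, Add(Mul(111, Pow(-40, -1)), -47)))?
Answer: Rational(23981, 5) ≈ 4796.2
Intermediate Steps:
Add(8380, Mul(72, Add(Mul(111, Pow(-40, -1)), -47))) = Add(8380, Mul(72, Add(Mul(111, Rational(-1, 40)), -47))) = Add(8380, Mul(72, Add(Rational(-111, 40), -47))) = Add(8380, Mul(72, Rational(-1991, 40))) = Add(8380, Rational(-17919, 5)) = Rational(23981, 5)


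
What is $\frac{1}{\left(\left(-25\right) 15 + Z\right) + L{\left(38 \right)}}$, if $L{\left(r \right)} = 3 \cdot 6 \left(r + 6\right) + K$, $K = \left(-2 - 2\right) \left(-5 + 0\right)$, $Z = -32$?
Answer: $\frac{1}{405} \approx 0.0024691$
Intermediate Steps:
$K = 20$ ($K = \left(-4\right) \left(-5\right) = 20$)
$L{\left(r \right)} = 128 + 18 r$ ($L{\left(r \right)} = 3 \cdot 6 \left(r + 6\right) + 20 = 3 \cdot 6 \left(6 + r\right) + 20 = 3 \left(36 + 6 r\right) + 20 = \left(108 + 18 r\right) + 20 = 128 + 18 r$)
$\frac{1}{\left(\left(-25\right) 15 + Z\right) + L{\left(38 \right)}} = \frac{1}{\left(\left(-25\right) 15 - 32\right) + \left(128 + 18 \cdot 38\right)} = \frac{1}{\left(-375 - 32\right) + \left(128 + 684\right)} = \frac{1}{-407 + 812} = \frac{1}{405}$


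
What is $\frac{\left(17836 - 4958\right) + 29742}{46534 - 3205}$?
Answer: $\frac{42620}{43329} \approx 0.98364$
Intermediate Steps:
$\frac{\left(17836 - 4958\right) + 29742}{46534 - 3205} = \frac{12878 + 29742}{43329} = 42620 \cdot \frac{1}{43329} = \frac{42620}{43329}$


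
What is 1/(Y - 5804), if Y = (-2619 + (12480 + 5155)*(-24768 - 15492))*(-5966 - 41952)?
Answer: 1/34021191513238 ≈ 2.9393e-14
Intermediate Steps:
Y = 34021191519042 (Y = (-2619 + 17635*(-40260))*(-47918) = (-2619 - 709985100)*(-47918) = -709987719*(-47918) = 34021191519042)
1/(Y - 5804) = 1/(34021191519042 - 5804) = 1/34021191513238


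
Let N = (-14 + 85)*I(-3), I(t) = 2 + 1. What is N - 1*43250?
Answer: -43037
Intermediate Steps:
I(t) = 3
N = 213 (N = (-14 + 85)*3 = 71*3 = 213)
N - 1*43250 = 213 - 1*43250 = 213 - 43250 = -43037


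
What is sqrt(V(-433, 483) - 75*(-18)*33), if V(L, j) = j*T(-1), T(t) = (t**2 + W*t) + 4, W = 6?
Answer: sqrt(44067) ≈ 209.92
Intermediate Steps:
T(t) = 4 + t**2 + 6*t (T(t) = (t**2 + 6*t) + 4 = 4 + t**2 + 6*t)
V(L, j) = -j (V(L, j) = j*(4 + (-1)**2 + 6*(-1)) = j*(4 + 1 - 6) = j*(-1) = -j)
sqrt(V(-433, 483) - 75*(-18)*33) = sqrt(-1*483 - 75*(-18)*33) = sqrt(-483 + 1350*33) = sqrt(-483 + 44550) = sqrt(44067)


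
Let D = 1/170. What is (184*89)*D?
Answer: 8188/85 ≈ 96.329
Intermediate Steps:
D = 1/170 ≈ 0.0058824
(184*89)*D = (184*89)*(1/170) = 16376*(1/170) = 8188/85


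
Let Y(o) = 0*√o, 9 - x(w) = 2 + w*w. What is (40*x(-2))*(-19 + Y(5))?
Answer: -2280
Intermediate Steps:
x(w) = 7 - w² (x(w) = 9 - (2 + w*w) = 9 - (2 + w²) = 9 + (-2 - w²) = 7 - w²)
Y(o) = 0
(40*x(-2))*(-19 + Y(5)) = (40*(7 - 1*(-2)²))*(-19 + 0) = (40*(7 - 1*4))*(-19) = (40*(7 - 4))*(-19) = (40*3)*(-19) = 120*(-19) = -2280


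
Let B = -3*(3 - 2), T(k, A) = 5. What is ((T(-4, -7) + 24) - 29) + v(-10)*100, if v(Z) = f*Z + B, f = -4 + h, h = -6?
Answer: 9700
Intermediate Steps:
B = -3 (B = -3*1 = -3)
f = -10 (f = -4 - 6 = -10)
v(Z) = -3 - 10*Z (v(Z) = -10*Z - 3 = -3 - 10*Z)
((T(-4, -7) + 24) - 29) + v(-10)*100 = ((5 + 24) - 29) + (-3 - 10*(-10))*100 = (29 - 29) + (-3 + 100)*100 = 0 + 97*100 = 0 + 9700 = 9700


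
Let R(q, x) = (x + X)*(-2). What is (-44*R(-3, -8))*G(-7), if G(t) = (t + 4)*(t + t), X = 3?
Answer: -18480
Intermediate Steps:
R(q, x) = -6 - 2*x (R(q, x) = (x + 3)*(-2) = (3 + x)*(-2) = -6 - 2*x)
G(t) = 2*t*(4 + t) (G(t) = (4 + t)*(2*t) = 2*t*(4 + t))
(-44*R(-3, -8))*G(-7) = (-44*(-6 - 2*(-8)))*(2*(-7)*(4 - 7)) = (-44*(-6 + 16))*(2*(-7)*(-3)) = -44*10*42 = -440*42 = -18480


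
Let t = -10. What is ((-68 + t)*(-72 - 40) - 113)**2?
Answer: 74356129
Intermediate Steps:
((-68 + t)*(-72 - 40) - 113)**2 = ((-68 - 10)*(-72 - 40) - 113)**2 = (-78*(-112) - 113)**2 = (8736 - 113)**2 = 8623**2 = 74356129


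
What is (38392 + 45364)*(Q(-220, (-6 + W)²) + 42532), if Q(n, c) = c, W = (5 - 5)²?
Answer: 3565325408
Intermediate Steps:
W = 0 (W = 0² = 0)
(38392 + 45364)*(Q(-220, (-6 + W)²) + 42532) = (38392 + 45364)*((-6 + 0)² + 42532) = 83756*((-6)² + 42532) = 83756*(36 + 42532) = 83756*42568 = 3565325408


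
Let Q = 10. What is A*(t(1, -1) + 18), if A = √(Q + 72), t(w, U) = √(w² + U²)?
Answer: √82*(18 + √2) ≈ 175.80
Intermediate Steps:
t(w, U) = √(U² + w²)
A = √82 (A = √(10 + 72) = √82 ≈ 9.0554)
A*(t(1, -1) + 18) = √82*(√((-1)² + 1²) + 18) = √82*(√(1 + 1) + 18) = √82*(√2 + 18) = √82*(18 + √2)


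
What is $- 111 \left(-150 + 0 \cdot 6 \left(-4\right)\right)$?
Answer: $16650$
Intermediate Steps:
$- 111 \left(-150 + 0 \cdot 6 \left(-4\right)\right) = - 111 \left(-150 + 0 \left(-4\right)\right) = - 111 \left(-150 + 0\right) = \left(-111\right) \left(-150\right) = 16650$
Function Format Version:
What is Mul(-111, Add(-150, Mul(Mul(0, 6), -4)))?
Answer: 16650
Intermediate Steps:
Mul(-111, Add(-150, Mul(Mul(0, 6), -4))) = Mul(-111, Add(-150, Mul(0, -4))) = Mul(-111, Add(-150, 0)) = Mul(-111, -150) = 16650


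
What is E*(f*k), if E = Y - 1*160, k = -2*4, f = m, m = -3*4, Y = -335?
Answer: -47520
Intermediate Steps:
m = -12
f = -12
k = -8
E = -495 (E = -335 - 1*160 = -335 - 160 = -495)
E*(f*k) = -(-5940)*(-8) = -495*96 = -47520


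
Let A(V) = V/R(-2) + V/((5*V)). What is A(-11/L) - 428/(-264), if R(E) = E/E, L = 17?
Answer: 6587/5610 ≈ 1.1742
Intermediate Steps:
R(E) = 1
A(V) = ⅕ + V (A(V) = V/1 + V/((5*V)) = V*1 + V*(1/(5*V)) = V + ⅕ = ⅕ + V)
A(-11/L) - 428/(-264) = (⅕ - 11/17) - 428/(-264) = (⅕ - 11*1/17) - 428*(-1)/264 = (⅕ - 11/17) - 1*(-107/66) = -38/85 + 107/66 = 6587/5610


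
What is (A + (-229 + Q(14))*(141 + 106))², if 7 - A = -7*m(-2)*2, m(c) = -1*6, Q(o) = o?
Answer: 2828325124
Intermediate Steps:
m(c) = -6
A = -77 (A = 7 - (-7*(-6))*2 = 7 - 42*2 = 7 - 1*84 = 7 - 84 = -77)
(A + (-229 + Q(14))*(141 + 106))² = (-77 + (-229 + 14)*(141 + 106))² = (-77 - 215*247)² = (-77 - 53105)² = (-53182)² = 2828325124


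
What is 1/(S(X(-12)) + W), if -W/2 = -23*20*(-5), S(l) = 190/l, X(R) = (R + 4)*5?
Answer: -4/18419 ≈ -0.00021717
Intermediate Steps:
X(R) = 20 + 5*R (X(R) = (4 + R)*5 = 20 + 5*R)
W = -4600 (W = -2*(-23*20)*(-5) = -(-920)*(-5) = -2*2300 = -4600)
1/(S(X(-12)) + W) = 1/(190/(20 + 5*(-12)) - 4600) = 1/(190/(20 - 60) - 4600) = 1/(190/(-40) - 4600) = 1/(190*(-1/40) - 4600) = 1/(-19/4 - 4600) = 1/(-18419/4) = -4/18419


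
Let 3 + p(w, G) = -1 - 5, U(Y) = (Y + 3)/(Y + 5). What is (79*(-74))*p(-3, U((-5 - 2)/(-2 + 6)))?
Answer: 52614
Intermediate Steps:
U(Y) = (3 + Y)/(5 + Y)
p(w, G) = -9 (p(w, G) = -3 + (-1 - 5) = -3 - 6 = -9)
(79*(-74))*p(-3, U((-5 - 2)/(-2 + 6))) = (79*(-74))*(-9) = -5846*(-9) = 52614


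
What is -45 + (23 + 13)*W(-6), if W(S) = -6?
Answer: -261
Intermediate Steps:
-45 + (23 + 13)*W(-6) = -45 + (23 + 13)*(-6) = -45 + 36*(-6) = -45 - 216 = -261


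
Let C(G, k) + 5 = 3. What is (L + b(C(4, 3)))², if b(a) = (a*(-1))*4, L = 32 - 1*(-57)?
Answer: 9409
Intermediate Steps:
C(G, k) = -2 (C(G, k) = -5 + 3 = -2)
L = 89 (L = 32 + 57 = 89)
b(a) = -4*a (b(a) = -a*4 = -4*a)
(L + b(C(4, 3)))² = (89 - 4*(-2))² = (89 + 8)² = 97² = 9409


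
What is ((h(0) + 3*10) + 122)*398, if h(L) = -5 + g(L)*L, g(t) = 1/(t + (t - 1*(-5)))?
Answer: 58506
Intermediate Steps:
g(t) = 1/(5 + 2*t) (g(t) = 1/(t + (t + 5)) = 1/(t + (5 + t)) = 1/(5 + 2*t))
h(L) = -5 + L/(5 + 2*L)
((h(0) + 3*10) + 122)*398 = (((-25 - 9*0)/(5 + 2*0) + 3*10) + 122)*398 = (((-25 + 0)/(5 + 0) + 30) + 122)*398 = ((-25/5 + 30) + 122)*398 = (((⅕)*(-25) + 30) + 122)*398 = ((-5 + 30) + 122)*398 = (25 + 122)*398 = 147*398 = 58506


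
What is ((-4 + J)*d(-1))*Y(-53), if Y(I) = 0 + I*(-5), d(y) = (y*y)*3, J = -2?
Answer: -4770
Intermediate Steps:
d(y) = 3*y**2 (d(y) = y**2*3 = 3*y**2)
Y(I) = -5*I (Y(I) = 0 - 5*I = -5*I)
((-4 + J)*d(-1))*Y(-53) = ((-4 - 2)*(3*(-1)**2))*(-5*(-53)) = -18*265 = -4770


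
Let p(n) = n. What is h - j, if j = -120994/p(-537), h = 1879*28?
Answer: 28131650/537 ≈ 52387.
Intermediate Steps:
h = 52612
j = 120994/537 (j = -120994/(-537) = -120994*(-1/537) = 120994/537 ≈ 225.31)
h - j = 52612 - 1*120994/537 = 52612 - 120994/537 = 28131650/537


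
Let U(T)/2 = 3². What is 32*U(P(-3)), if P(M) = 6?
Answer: 576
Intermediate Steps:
U(T) = 18 (U(T) = 2*3² = 2*9 = 18)
32*U(P(-3)) = 32*18 = 576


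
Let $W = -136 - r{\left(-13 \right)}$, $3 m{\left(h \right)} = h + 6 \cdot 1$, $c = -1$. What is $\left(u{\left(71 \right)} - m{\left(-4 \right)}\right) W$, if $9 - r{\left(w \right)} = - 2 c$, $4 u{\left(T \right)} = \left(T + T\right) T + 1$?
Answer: $- \frac{4324463}{12} \approx -3.6037 \cdot 10^{5}$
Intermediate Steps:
$u{\left(T \right)} = \frac{1}{4} + \frac{T^{2}}{2}$ ($u{\left(T \right)} = \frac{\left(T + T\right) T + 1}{4} = \frac{2 T T + 1}{4} = \frac{2 T^{2} + 1}{4} = \frac{1 + 2 T^{2}}{4} = \frac{1}{4} + \frac{T^{2}}{2}$)
$m{\left(h \right)} = 2 + \frac{h}{3}$ ($m{\left(h \right)} = \frac{h + 6 \cdot 1}{3} = \frac{h + 6}{3} = \frac{6 + h}{3} = 2 + \frac{h}{3}$)
$r{\left(w \right)} = 7$ ($r{\left(w \right)} = 9 - \left(-2\right) \left(-1\right) = 9 - 2 = 7$)
$W = -143$ ($W = -136 - 7 = -143$)
$\left(u{\left(71 \right)} - m{\left(-4 \right)}\right) W = \left(\left(\frac{1}{4} + \frac{71^{2}}{2}\right) - \left(2 + \frac{1}{3} \left(-4\right)\right)\right) \left(-143\right) = \left(\left(\frac{1}{4} + \frac{1}{2} \cdot 5041\right) - \left(2 - \frac{4}{3}\right)\right) \left(-143\right) = \left(\left(\frac{1}{4} + \frac{5041}{2}\right) - \frac{2}{3}\right) \left(-143\right) = \left(\frac{10083}{4} - \frac{2}{3}\right) \left(-143\right) = \frac{30241}{12} \left(-143\right) = - \frac{4324463}{12}$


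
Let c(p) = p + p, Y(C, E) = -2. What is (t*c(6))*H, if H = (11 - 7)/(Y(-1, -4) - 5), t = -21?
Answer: 144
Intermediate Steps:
c(p) = 2*p
H = -4/7 (H = (11 - 7)/(-2 - 5) = 4/(-7) = 4*(-⅐) = -4/7 ≈ -0.57143)
(t*c(6))*H = -42*6*(-4/7) = -21*12*(-4/7) = -252*(-4/7) = 144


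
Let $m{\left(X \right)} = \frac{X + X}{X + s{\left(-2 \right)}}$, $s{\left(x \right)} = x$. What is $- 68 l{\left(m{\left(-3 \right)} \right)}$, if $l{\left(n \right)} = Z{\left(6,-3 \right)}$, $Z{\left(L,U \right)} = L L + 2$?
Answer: $-2584$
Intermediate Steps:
$m{\left(X \right)} = \frac{2 X}{-2 + X}$ ($m{\left(X \right)} = \frac{X + X}{X - 2} = \frac{2 X}{-2 + X}$)
$Z{\left(L,U \right)} = 2 + L^{2}$ ($Z{\left(L,U \right)} = L^{2} + 2 = 2 + L^{2}$)
$l{\left(n \right)} = 38$ ($l{\left(n \right)} = 2 + 6^{2} = 2 + 36 = 38$)
$- 68 l{\left(m{\left(-3 \right)} \right)} = \left(-68\right) 38 = -2584$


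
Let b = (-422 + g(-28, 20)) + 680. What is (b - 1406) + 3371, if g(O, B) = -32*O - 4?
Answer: 3115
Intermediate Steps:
g(O, B) = -4 - 32*O
b = 1150 (b = (-422 + (-4 - 32*(-28))) + 680 = (-422 + (-4 + 896)) + 680 = (-422 + 892) + 680 = 470 + 680 = 1150)
(b - 1406) + 3371 = (1150 - 1406) + 3371 = -256 + 3371 = 3115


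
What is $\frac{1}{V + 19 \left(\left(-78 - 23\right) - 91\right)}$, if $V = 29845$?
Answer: $\frac{1}{26197} \approx 3.8172 \cdot 10^{-5}$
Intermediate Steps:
$\frac{1}{V + 19 \left(\left(-78 - 23\right) - 91\right)} = \frac{1}{29845 + 19 \left(\left(-78 - 23\right) - 91\right)} = \frac{1}{29845 + 19 \left(-101 - 91\right)} = \frac{1}{29845 + 19 \left(-192\right)} = \frac{1}{29845 - 3648} = \frac{1}{26197}$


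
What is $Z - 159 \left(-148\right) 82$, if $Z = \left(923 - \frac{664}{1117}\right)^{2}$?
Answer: $\frac{3469144365865}{1247689} \approx 2.7805 \cdot 10^{6}$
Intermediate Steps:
$Z = \frac{1061573726929}{1247689}$ ($Z = \left(923 - \frac{664}{1117}\right)^{2} = \left(\frac{1030327}{1117}\right)^{2} = \frac{1061573726929}{1247689} \approx 8.5083 \cdot 10^{5}$)
$Z - 159 \left(-148\right) 82 = \frac{1061573726929}{1247689} - 159 \left(-148\right) 82 = \frac{1061573726929}{1247689} - \left(-23532\right) 82 = \frac{1061573726929}{1247689} - -1929624 = \frac{1061573726929}{1247689} + 1929624 = \frac{3469144365865}{1247689}$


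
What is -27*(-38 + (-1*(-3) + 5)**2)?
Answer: -702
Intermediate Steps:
-27*(-38 + (-1*(-3) + 5)**2) = -27*(-38 + (3 + 5)**2) = -27*(-38 + 8**2) = -27*(-38 + 64) = -27*26 = -702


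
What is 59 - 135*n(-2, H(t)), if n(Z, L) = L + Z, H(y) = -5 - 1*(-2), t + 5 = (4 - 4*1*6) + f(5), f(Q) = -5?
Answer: 734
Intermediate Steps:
t = -30 (t = -5 + ((4 - 4*1*6) - 5) = -5 + ((4 - 4*6) - 5) = -5 + ((4 - 24) - 5) = -5 + (-20 - 5) = -5 - 25 = -30)
H(y) = -3 (H(y) = -5 + 2 = -3)
59 - 135*n(-2, H(t)) = 59 - 135*(-3 - 2) = 59 - 135*(-5) = 59 + 675 = 734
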